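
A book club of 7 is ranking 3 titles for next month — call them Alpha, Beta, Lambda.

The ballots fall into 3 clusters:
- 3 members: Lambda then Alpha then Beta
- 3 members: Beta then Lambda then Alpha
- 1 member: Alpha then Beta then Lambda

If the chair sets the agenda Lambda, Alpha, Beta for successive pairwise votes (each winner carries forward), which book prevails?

Beta

Round 1: Lambda vs Alpha — 6–1, Lambda advances.
Round 2: Lambda vs Beta — 3–4, Beta advances.
Beta survives the agenda.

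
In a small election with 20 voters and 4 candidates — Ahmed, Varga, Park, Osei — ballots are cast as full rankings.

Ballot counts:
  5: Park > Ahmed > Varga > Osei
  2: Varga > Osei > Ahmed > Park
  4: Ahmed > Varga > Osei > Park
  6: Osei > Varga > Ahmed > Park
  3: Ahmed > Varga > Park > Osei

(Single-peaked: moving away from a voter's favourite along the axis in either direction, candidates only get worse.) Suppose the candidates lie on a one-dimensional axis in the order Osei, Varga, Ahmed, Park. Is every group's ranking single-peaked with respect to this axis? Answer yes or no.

yes

Axis positions: Osei=1, Varga=2, Ahmed=3, Park=4.
Group 1 (peak Park at position 4): ranking walks positions 4-3-2-1, expanding outward from the peak — single-peaked.
Group 2 (peak Varga at position 2): ranking walks positions 2-1-3-4, expanding outward from the peak — single-peaked.
Group 3 (peak Ahmed at position 3): ranking walks positions 3-2-1-4, expanding outward from the peak — single-peaked.
Group 4 (peak Osei at position 1): ranking walks positions 1-2-3-4, expanding outward from the peak — single-peaked.
Group 5 (peak Ahmed at position 3): ranking walks positions 3-2-4-1, expanding outward from the peak — single-peaked.
Every ranking is single-peaked on this axis.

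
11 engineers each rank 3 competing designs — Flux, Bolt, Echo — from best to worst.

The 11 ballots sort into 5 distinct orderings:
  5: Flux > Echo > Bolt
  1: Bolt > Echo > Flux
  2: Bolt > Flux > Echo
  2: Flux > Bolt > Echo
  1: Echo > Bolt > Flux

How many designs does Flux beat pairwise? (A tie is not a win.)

Flux against each rival (11 engineers):
Flux–Bolt: Flux 7–4.
Flux–Echo: Flux 9–2.
Flux beats Bolt, Echo — 2 pairwise wins.

2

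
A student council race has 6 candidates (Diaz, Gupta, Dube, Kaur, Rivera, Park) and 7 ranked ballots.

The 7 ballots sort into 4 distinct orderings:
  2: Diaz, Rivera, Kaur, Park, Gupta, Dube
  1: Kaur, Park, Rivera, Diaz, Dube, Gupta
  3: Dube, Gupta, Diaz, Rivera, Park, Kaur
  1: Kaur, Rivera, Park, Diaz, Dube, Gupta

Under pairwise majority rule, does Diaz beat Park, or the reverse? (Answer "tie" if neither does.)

Diaz

Ballots ranking Diaz above Park: 2 + 3 = 5.
Ballots ranking Park above Diaz: 7 − 5 = 2.
Diaz wins the head-to-head 5–2.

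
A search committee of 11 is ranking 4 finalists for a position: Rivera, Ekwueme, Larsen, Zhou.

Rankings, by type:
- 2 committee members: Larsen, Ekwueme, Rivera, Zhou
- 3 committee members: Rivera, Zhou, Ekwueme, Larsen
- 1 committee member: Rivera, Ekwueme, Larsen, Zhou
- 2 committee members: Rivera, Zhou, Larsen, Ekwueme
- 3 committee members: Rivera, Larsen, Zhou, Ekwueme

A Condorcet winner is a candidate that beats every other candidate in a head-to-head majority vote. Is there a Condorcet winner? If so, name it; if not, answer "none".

Rivera

Pairwise majorities:
Rivera vs Ekwueme: Rivera is ranked higher on 3+1+2+3 = 9 ballots, Ekwueme on 2. Rivera wins 9–2.
Rivera vs Larsen: 3+1+2+3 = 9 for Rivera, 2 for Larsen — Rivera by 9–2.
Rivera vs Zhou: Rivera is ranked higher on 2+3+1+2+3 = 11 ballots, Zhou on 0. Rivera wins 11–0.
Ekwueme vs Larsen: Ekwueme preferred on 3+1 = 4 ballots; Larsen wins 7–4.
Ekwueme vs Zhou: 3 to 8, Zhou.
Larsen vs Zhou: 2+1+3 = 6 for Larsen, 5 for Zhou — Larsen by 6–5.
Rivera beats each of Ekwueme, Larsen, Zhou — Rivera is the Condorcet winner.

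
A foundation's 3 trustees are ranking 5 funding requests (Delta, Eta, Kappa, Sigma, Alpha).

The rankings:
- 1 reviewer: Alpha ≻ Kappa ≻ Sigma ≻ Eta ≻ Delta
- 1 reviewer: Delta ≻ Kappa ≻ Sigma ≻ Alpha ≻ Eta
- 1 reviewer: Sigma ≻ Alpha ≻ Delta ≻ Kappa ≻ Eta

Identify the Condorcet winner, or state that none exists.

Check each pair by majority over 3 ballots:
Delta–Eta: Delta 2–1.
Delta–Kappa: Delta 2–1.
Delta vs Sigma: Sigma wins 2–1.
Delta vs Alpha: 1 to 2, Alpha.
Eta vs Kappa: Eta is ranked higher on 0 ballots, Kappa on 3. Kappa wins 3–0.
Eta vs Sigma: 0 to 3, Sigma.
Eta vs Alpha: Alpha, 3–0.
Kappa vs Sigma: Kappa preferred on 1+1 = 2 ballots; Kappa wins 2–1.
Kappa–Alpha: Alpha 2–1.
Sigma vs Alpha: 2 to 1, Sigma.
Each project drops at least one matchup (Delta loses to Sigma; Eta loses to Delta; Kappa loses to Delta; Sigma loses to Kappa; Alpha loses to Sigma); the cycle Delta beats Kappa beats Sigma beats Delta rules out a Condorcet winner.

none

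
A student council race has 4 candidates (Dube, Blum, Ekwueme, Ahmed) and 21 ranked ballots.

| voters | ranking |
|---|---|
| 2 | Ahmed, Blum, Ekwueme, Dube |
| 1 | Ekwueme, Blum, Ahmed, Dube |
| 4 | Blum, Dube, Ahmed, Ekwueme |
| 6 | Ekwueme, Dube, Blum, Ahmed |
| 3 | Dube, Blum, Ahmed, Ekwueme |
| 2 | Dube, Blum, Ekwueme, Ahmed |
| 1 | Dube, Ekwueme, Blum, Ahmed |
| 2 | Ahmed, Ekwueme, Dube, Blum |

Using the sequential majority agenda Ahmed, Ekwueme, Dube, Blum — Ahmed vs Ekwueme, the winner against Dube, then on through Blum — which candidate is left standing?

Dube

Round 1: Ahmed vs Ekwueme — 11–10, Ahmed advances.
Round 2: Ahmed vs Dube — 5–16, Dube advances.
Round 3: Dube vs Blum — 14–7, Dube advances.
The agenda winner is Dube.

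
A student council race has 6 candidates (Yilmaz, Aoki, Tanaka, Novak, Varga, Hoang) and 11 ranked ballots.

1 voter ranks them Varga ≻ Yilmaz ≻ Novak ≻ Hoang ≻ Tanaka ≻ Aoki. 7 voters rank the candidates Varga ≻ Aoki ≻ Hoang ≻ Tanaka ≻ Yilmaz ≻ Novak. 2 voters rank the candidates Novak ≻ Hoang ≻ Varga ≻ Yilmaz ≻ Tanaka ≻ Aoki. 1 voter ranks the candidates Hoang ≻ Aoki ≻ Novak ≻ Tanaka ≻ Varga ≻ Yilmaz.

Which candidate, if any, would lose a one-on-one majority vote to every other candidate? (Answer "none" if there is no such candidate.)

Pairwise majorities:
Yilmaz vs Aoki: Aoki, 8–3.
Yilmaz vs Tanaka: Yilmaz is ranked higher on 1+2 = 3 ballots, Tanaka on 8. Tanaka wins 8–3.
Yilmaz vs Novak: Yilmaz, 8–3.
Yilmaz vs Varga: 0 to 11, Varga.
Yilmaz vs Hoang: Hoang wins 10–1.
Aoki vs Tanaka: Aoki, 8–3.
Aoki vs Novak: 8 to 3, Aoki.
Aoki vs Varga: 1 for Aoki, 10 for Varga — Varga by 10–1.
Aoki vs Hoang: Aoki preferred on 7 ballots; Aoki wins 7–4.
Tanaka–Novak: Tanaka 7–4.
Tanaka vs Varga: Varga, 10–1.
Tanaka vs Hoang: Hoang wins 11–0.
Novak vs Varga: 2+1 = 3 for Novak, 8 for Varga — Varga by 8–3.
Novak–Hoang: Hoang 8–3.
Varga vs Hoang: Varga is ranked higher on 1+7 = 8 ballots, Hoang on 3. Varga wins 8–3.
Only Novak has no wins; Novak is the Condorcet loser.

Novak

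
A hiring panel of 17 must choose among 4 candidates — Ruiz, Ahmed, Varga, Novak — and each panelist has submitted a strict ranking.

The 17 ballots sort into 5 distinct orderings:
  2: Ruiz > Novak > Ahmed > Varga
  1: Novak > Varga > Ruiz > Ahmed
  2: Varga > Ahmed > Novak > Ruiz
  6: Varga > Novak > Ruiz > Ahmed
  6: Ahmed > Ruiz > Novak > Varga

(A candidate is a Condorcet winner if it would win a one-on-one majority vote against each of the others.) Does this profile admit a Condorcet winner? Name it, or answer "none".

Novak

Pairwise majorities:
Ruiz vs Ahmed: Ruiz wins 9–8.
Ruiz–Varga: Varga 9–8.
Ruiz vs Novak: Novak wins 9–8.
Ahmed vs Varga: Varga wins 9–8.
Ahmed vs Novak: Novak, 9–8.
Varga–Novak: Novak 9–8.
Novak beats each of Ruiz, Ahmed, Varga — Novak is the Condorcet winner.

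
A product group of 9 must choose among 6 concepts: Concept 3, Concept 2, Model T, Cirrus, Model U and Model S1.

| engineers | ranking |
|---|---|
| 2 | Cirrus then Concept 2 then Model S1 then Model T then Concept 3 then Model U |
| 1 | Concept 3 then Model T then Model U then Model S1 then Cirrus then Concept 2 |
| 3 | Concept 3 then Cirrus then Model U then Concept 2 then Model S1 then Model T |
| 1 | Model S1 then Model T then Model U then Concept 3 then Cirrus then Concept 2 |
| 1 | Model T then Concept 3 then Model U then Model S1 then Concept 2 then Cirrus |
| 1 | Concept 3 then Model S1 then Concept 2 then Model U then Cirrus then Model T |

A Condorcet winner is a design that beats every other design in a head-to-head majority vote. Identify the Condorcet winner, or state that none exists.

Check each pair by majority over 9 ballots:
Concept 3–Concept 2: Concept 3 7–2.
Concept 3 vs Model T: Concept 3 preferred on 1+3+1 = 5 ballots; Concept 3 wins 5–4.
Concept 3 vs Cirrus: 1+3+1+1+1 = 7 for Concept 3, 2 for Cirrus — Concept 3 by 7–2.
Concept 3 vs Model U: Concept 3 preferred on 2+1+3+1+1 = 8 ballots; Concept 3 wins 8–1.
Concept 3 vs Model S1: 6 to 3, Concept 3.
Concept 2 vs Model T: Concept 2, 6–3.
Concept 2 vs Cirrus: Cirrus wins 7–2.
Concept 2 vs Model U: Concept 2 is ranked higher on 2+1 = 3 ballots, Model U on 6. Model U wins 6–3.
Concept 2 vs Model S1: Concept 2, 5–4.
Model T vs Cirrus: Model T is ranked higher on 1+1+1 = 3 ballots, Cirrus on 6. Cirrus wins 6–3.
Model T vs Model U: Model T, 5–4.
Model T vs Model S1: Model S1, 7–2.
Cirrus vs Model U: Cirrus is ranked higher on 2+3 = 5 ballots, Model U on 4. Cirrus wins 5–4.
Cirrus vs Model S1: 5 to 4, Cirrus.
Model U vs Model S1: Model U wins 5–4.
Only Concept 3 has no losses; Concept 3 is the Condorcet winner.

Concept 3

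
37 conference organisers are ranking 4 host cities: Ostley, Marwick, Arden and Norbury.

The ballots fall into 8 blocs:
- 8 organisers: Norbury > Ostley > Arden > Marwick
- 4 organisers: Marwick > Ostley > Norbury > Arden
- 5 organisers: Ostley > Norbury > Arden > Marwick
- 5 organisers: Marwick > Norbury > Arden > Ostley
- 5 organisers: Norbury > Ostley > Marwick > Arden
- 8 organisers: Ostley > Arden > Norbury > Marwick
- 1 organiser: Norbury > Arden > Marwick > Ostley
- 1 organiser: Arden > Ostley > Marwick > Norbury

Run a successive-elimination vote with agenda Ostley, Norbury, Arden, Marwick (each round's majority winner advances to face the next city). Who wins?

Norbury

Round 1: Ostley vs Norbury — 18–19, Norbury advances.
Round 2: Norbury vs Arden — 28–9, Norbury advances.
Round 3: Norbury vs Marwick — 27–10, Norbury advances.
The agenda winner is Norbury.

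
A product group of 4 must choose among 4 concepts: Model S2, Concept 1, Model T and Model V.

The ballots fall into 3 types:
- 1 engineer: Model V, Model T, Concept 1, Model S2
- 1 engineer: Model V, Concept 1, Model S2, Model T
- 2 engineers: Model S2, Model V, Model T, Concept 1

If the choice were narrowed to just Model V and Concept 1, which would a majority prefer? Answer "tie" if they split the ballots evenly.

Ballots ranking Model V above Concept 1: 1 + 1 + 2 = 4.
Ballots ranking Concept 1 above Model V: 4 − 4 = 0.
Model V wins the head-to-head 4–0.

Model V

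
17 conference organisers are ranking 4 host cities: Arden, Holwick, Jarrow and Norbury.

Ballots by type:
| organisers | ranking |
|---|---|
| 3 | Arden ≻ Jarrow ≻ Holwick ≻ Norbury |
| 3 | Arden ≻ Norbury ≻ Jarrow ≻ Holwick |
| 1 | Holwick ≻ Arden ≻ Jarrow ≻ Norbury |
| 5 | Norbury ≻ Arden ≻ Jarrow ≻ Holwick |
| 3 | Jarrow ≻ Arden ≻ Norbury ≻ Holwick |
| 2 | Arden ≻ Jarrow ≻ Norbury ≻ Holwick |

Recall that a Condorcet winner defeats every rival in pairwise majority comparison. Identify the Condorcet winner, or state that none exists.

Arden

Head-to-head results (17 organisers):
Arden vs Holwick: Arden preferred on 3+3+5+3+2 = 16 ballots; Arden wins 16–1.
Arden–Jarrow: Arden 14–3.
Arden vs Norbury: 3+3+1+3+2 = 12 for Arden, 5 for Norbury — Arden by 12–5.
Holwick vs Jarrow: Jarrow, 16–1.
Holwick–Norbury: Norbury 13–4.
Jarrow vs Norbury: Jarrow wins 9–8.
Arden beats each of Holwick, Jarrow, Norbury — Arden is the Condorcet winner.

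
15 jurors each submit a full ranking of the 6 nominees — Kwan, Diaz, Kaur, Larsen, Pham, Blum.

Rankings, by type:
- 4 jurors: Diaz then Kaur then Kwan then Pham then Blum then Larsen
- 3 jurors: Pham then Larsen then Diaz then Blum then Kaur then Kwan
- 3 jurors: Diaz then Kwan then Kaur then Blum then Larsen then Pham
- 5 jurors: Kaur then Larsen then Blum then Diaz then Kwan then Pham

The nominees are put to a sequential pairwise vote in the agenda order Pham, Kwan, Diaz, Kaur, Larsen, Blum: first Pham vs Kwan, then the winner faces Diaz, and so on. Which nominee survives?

Larsen

Round 1: Pham vs Kwan — 3–12, Kwan advances.
Round 2: Kwan vs Diaz — 0–15, Diaz advances.
Round 3: Diaz vs Kaur — 10–5, Diaz advances.
Round 4: Diaz vs Larsen — 7–8, Larsen advances.
Round 5: Larsen vs Blum — 8–7, Larsen advances.
Larsen survives the agenda.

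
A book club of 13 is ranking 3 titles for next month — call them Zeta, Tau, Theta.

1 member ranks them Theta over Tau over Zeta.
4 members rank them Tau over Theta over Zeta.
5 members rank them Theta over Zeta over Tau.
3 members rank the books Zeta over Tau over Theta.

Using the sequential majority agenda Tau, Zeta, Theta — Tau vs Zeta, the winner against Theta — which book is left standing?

Round 1: Tau vs Zeta — 5–8, Zeta advances.
Round 2: Zeta vs Theta — 3–10, Theta advances.
The agenda winner is Theta.

Theta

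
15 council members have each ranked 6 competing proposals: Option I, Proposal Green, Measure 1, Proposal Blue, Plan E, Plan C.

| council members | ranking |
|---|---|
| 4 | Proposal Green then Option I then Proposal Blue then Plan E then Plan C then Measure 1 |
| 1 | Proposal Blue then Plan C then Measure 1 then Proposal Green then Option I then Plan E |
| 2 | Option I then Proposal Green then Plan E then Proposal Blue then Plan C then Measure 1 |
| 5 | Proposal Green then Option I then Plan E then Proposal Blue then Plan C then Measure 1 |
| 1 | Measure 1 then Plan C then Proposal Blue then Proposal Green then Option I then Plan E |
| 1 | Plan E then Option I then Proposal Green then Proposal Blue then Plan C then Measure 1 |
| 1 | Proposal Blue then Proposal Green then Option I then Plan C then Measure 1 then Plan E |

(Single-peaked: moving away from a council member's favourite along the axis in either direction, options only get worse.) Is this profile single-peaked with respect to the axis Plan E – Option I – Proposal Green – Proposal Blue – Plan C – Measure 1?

Axis positions: Plan E=1, Option I=2, Proposal Green=3, Proposal Blue=4, Plan C=5, Measure 1=6.
Ballot type 1 (peak Proposal Green at position 3): ranking walks positions 3-2-4-1-5-6, expanding outward from the peak — single-peaked.
Ballot type 2 (peak Proposal Blue at position 4): ranking walks positions 4-5-6-3-2-1, expanding outward from the peak — single-peaked.
Ballot type 3 (peak Option I at position 2): ranking walks positions 2-3-1-4-5-6, expanding outward from the peak — single-peaked.
Ballot type 4 (peak Proposal Green at position 3): ranking walks positions 3-2-1-4-5-6, expanding outward from the peak — single-peaked.
Ballot type 5 (peak Measure 1 at position 6): ranking walks positions 6-5-4-3-2-1, expanding outward from the peak — single-peaked.
Ballot type 6 (peak Plan E at position 1): ranking walks positions 1-2-3-4-5-6, expanding outward from the peak — single-peaked.
Ballot type 7 (peak Proposal Blue at position 4): ranking walks positions 4-3-2-5-6-1, expanding outward from the peak — single-peaked.
Every ranking is single-peaked on this axis.

yes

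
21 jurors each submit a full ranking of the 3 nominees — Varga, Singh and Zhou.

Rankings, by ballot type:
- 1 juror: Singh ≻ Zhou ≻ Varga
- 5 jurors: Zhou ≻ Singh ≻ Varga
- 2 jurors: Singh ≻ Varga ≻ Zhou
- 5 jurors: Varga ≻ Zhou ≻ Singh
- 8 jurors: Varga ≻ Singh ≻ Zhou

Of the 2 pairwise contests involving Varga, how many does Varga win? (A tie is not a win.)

2

Varga against each rival (21 jurors):
Varga–Singh: Varga 13–8.
Varga vs Zhou: 15 to 6, Varga.
Varga beats Singh, Zhou — 2 pairwise wins.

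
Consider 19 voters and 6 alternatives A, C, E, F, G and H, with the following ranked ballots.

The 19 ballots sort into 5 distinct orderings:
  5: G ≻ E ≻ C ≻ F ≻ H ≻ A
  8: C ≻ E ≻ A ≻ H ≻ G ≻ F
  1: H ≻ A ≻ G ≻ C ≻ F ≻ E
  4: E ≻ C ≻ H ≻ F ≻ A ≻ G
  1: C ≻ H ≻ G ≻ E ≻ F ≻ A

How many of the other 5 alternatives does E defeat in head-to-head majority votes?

E against each rival (19 voters):
E vs A: 5+8+4+1 = 18 for E, 1 for A — E by 18–1.
E vs C: 5+4 = 9 for E, 10 for C — C by 10–9.
E vs F: 18 to 1, E.
E vs G: 12 to 7, E.
E vs H: 17 to 2, E.
E beats A, F, G, H; loses to C — 4 pairwise wins.

4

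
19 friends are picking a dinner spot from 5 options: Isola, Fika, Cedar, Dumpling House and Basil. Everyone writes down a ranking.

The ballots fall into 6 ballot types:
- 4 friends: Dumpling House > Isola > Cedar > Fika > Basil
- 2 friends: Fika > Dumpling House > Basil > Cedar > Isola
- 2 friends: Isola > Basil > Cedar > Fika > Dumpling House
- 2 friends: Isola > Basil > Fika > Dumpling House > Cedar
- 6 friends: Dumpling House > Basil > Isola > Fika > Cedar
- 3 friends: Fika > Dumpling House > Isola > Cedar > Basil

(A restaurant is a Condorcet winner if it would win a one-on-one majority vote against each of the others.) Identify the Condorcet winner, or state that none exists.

Dumpling House

Check each pair by majority over 19 ballots:
Isola vs Fika: 4+2+2+6 = 14 for Isola, 5 for Fika — Isola by 14–5.
Isola vs Cedar: 4+2+2+6+3 = 17 for Isola, 2 for Cedar — Isola by 17–2.
Isola vs Dumpling House: 2+2 = 4 for Isola, 15 for Dumpling House — Dumpling House by 15–4.
Isola vs Basil: Isola preferred on 4+2+2+3 = 11 ballots; Isola wins 11–8.
Fika vs Cedar: Fika is ranked higher on 2+2+6+3 = 13 ballots, Cedar on 6. Fika wins 13–6.
Fika vs Dumpling House: Fika is ranked higher on 2+2+2+3 = 9 ballots, Dumpling House on 10. Dumpling House wins 10–9.
Fika vs Basil: 4+2+3 = 9 for Fika, 10 for Basil — Basil by 10–9.
Cedar vs Dumpling House: Cedar is ranked higher on 2 ballots, Dumpling House on 17. Dumpling House wins 17–2.
Cedar vs Basil: 4+3 = 7 for Cedar, 12 for Basil — Basil by 12–7.
Dumpling House vs Basil: Dumpling House preferred on 4+2+6+3 = 15 ballots; Dumpling House wins 15–4.
Dumpling House wins every pairwise contest, so Dumpling House is the Condorcet winner.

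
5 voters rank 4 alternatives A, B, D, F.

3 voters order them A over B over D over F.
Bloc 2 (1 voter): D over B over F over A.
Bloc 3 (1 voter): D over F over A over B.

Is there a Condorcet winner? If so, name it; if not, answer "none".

A

Head-to-head results (5 voters):
A vs B: 4 to 1, A.
A vs D: 3 for A, 2 for D — A by 3–2.
A vs F: 3 to 2, A.
B vs D: B is ranked higher on 3 ballots, D on 2. B wins 3–2.
B vs F: 3+1 = 4 for B, 1 for F — B by 4–1.
D vs F: 3+1+1 = 5 for D, 0 for F — D by 5–0.
A beats each of B, D, F — A is the Condorcet winner.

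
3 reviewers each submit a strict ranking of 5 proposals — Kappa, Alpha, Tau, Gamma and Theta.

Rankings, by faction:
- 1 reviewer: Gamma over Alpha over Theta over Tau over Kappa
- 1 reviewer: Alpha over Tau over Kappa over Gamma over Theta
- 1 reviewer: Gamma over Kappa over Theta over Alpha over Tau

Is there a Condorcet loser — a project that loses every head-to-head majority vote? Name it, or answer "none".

none

Pairwise majorities:
Kappa vs Alpha: Kappa preferred on 1 ballot; Alpha wins 2–1.
Kappa vs Tau: Kappa is ranked higher on 1 ballot, Tau on 2. Tau wins 2–1.
Kappa vs Gamma: Kappa preferred on 1 ballot; Gamma wins 2–1.
Kappa vs Theta: Kappa is ranked higher on 1+1 = 2 ballots, Theta on 1. Kappa wins 2–1.
Alpha vs Tau: Alpha wins 3–0.
Alpha vs Gamma: Gamma, 2–1.
Alpha vs Theta: Alpha is ranked higher on 1+1 = 2 ballots, Theta on 1. Alpha wins 2–1.
Tau vs Gamma: Tau is ranked higher on 1 ballot, Gamma on 2. Gamma wins 2–1.
Tau vs Theta: 1 for Tau, 2 for Theta — Theta by 2–1.
Gamma–Theta: Gamma 3–0.
Each project has at least one pairwise win (Kappa beats Theta; Alpha beats Kappa; Tau beats Kappa; Gamma beats Kappa; Theta beats Tau) — no Condorcet loser.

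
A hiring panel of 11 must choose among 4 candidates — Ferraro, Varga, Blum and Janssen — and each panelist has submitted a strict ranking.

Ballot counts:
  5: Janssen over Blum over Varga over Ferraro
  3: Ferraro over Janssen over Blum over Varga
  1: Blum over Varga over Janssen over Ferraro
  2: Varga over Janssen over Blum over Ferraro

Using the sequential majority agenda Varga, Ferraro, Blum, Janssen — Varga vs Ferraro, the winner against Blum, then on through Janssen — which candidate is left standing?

Janssen

Round 1: Varga vs Ferraro — 8–3, Varga advances.
Round 2: Varga vs Blum — 2–9, Blum advances.
Round 3: Blum vs Janssen — 1–10, Janssen advances.
Janssen survives the agenda.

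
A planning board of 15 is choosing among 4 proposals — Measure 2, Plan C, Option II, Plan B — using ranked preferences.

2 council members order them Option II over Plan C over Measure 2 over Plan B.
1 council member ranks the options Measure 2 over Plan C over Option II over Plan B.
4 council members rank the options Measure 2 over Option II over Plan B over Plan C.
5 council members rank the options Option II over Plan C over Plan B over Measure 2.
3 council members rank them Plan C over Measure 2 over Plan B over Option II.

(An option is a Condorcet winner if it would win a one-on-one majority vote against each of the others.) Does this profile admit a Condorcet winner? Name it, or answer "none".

Head-to-head results (15 council members):
Measure 2 vs Plan C: 5 to 10, Plan C.
Measure 2 vs Option II: 1+4+3 = 8 for Measure 2, 7 for Option II — Measure 2 by 8–7.
Measure 2 vs Plan B: Measure 2 is ranked higher on 2+1+4+3 = 10 ballots, Plan B on 5. Measure 2 wins 10–5.
Plan C vs Option II: 1+3 = 4 for Plan C, 11 for Option II — Option II by 11–4.
Plan C vs Plan B: Plan C preferred on 2+1+5+3 = 11 ballots; Plan C wins 11–4.
Option II vs Plan B: Option II preferred on 2+1+4+5 = 12 ballots; Option II wins 12–3.
Each option drops at least one matchup (Measure 2 loses to Plan C; Plan C loses to Option II; Option II loses to Measure 2; Plan B loses to Measure 2); the cycle Measure 2 beats Option II beats Plan C beats Measure 2 rules out a Condorcet winner.

none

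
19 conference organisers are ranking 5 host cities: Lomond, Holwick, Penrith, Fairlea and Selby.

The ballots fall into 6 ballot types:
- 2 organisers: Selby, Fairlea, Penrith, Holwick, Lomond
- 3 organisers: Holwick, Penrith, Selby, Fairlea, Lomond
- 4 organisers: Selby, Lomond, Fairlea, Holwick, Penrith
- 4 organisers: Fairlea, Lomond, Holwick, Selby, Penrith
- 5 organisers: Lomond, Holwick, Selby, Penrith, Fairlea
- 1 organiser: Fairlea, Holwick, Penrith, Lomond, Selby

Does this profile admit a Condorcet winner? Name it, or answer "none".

Check each pair by majority over 19 ballots:
Lomond vs Holwick: Lomond, 13–6.
Lomond vs Penrith: Lomond, 13–6.
Lomond vs Fairlea: Fairlea wins 10–9.
Lomond vs Selby: Lomond, 10–9.
Holwick–Penrith: Holwick 17–2.
Holwick vs Fairlea: Fairlea, 11–8.
Holwick–Selby: Holwick 13–6.
Penrith vs Fairlea: Fairlea, 11–8.
Penrith vs Selby: Selby wins 15–4.
Fairlea–Selby: Selby 14–5.
Every city loses at least once (Lomond loses to Fairlea; Holwick loses to Lomond; Penrith loses to Lomond; Fairlea loses to Selby; Selby loses to Lomond). The majority relation contains the cycle Lomond > Selby > Fairlea > Lomond, so there is no Condorcet winner.

none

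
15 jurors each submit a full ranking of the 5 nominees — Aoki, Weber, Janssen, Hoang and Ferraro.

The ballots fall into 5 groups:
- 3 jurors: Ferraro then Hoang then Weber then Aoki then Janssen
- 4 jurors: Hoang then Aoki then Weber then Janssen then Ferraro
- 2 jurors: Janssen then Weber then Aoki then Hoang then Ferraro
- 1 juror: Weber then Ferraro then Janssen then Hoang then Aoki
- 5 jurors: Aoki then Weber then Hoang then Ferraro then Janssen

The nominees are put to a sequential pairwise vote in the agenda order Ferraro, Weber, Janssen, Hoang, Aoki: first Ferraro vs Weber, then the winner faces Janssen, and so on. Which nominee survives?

Aoki

Round 1: Ferraro vs Weber — 3–12, Weber advances.
Round 2: Weber vs Janssen — 13–2, Weber advances.
Round 3: Weber vs Hoang — 8–7, Weber advances.
Round 4: Weber vs Aoki — 6–9, Aoki advances.
The agenda winner is Aoki.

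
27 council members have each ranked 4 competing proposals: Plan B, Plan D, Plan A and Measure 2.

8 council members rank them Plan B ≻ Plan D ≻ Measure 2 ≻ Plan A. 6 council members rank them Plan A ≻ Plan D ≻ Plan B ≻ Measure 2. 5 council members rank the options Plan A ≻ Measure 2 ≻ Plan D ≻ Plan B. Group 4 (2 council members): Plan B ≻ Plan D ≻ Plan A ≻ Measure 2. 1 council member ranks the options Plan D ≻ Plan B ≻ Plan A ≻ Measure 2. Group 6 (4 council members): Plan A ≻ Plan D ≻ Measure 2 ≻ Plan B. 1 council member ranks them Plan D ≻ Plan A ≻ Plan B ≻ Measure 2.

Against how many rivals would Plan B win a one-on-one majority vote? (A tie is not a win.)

1

Plan B against each rival (27 council members):
Plan B vs Plan D: Plan D wins 17–10.
Plan B vs Plan A: Plan A wins 16–11.
Plan B vs Measure 2: Plan B, 18–9.
Plan B beats Measure 2; loses to Plan D, Plan A — 1 pairwise win.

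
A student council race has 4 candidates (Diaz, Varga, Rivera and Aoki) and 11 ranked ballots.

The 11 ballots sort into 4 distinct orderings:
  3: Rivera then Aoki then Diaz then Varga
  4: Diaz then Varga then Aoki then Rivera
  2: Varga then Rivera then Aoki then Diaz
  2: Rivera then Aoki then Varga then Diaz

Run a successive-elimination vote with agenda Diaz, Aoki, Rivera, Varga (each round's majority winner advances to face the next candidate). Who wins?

Varga

Round 1: Diaz vs Aoki — 4–7, Aoki advances.
Round 2: Aoki vs Rivera — 4–7, Rivera advances.
Round 3: Rivera vs Varga — 5–6, Varga advances.
The agenda winner is Varga.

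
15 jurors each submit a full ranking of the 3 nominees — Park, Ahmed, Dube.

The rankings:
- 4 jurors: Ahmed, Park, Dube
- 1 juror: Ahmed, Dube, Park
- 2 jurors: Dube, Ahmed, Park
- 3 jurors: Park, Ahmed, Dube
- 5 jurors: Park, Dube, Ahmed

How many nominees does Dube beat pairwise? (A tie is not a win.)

Dube against each rival (15 jurors):
Dube vs Park: Park wins 12–3.
Dube vs Ahmed: 7 to 8, Ahmed.
Dube beats no one; loses to Park, Ahmed — 0 pairwise wins.

0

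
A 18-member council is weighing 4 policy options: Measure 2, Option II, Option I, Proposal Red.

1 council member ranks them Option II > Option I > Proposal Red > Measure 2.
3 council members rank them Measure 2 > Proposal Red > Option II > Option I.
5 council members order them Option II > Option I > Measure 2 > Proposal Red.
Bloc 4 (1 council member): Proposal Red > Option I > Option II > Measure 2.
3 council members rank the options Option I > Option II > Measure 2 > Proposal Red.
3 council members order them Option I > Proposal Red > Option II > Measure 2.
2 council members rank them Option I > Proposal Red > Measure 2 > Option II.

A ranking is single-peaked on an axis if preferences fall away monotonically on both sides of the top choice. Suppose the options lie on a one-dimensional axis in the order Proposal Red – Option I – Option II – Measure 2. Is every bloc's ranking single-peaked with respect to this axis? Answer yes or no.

Axis positions: Proposal Red=1, Option I=2, Option II=3, Measure 2=4.
Bloc 1 (peak Option II at position 3): ranking walks positions 3-2-1-4, expanding outward from the peak — single-peaked.
Bloc 2: ranking walks positions 4-1-3-2; Proposal Red is ranked above Option II even though Option II lies between Proposal Red and the peak Measure 2 on the axis — preferences dip and rise again. Not single-peaked.
Bloc 3 (peak Option II at position 3): ranking walks positions 3-2-4-1, expanding outward from the peak — single-peaked.
Bloc 4 (peak Proposal Red at position 1): ranking walks positions 1-2-3-4, expanding outward from the peak — single-peaked.
Bloc 5 (peak Option I at position 2): ranking walks positions 2-3-4-1, expanding outward from the peak — single-peaked.
Bloc 6 (peak Option I at position 2): ranking walks positions 2-1-3-4, expanding outward from the peak — single-peaked.
Bloc 7: ranking walks positions 2-1-4-3; Measure 2 is ranked above Option II even though Option II lies between Measure 2 and the peak Option I on the axis — preferences dip and rise again. Not single-peaked.
Bloc 2 violates single-peakedness, so the profile is not single-peaked on this axis.

no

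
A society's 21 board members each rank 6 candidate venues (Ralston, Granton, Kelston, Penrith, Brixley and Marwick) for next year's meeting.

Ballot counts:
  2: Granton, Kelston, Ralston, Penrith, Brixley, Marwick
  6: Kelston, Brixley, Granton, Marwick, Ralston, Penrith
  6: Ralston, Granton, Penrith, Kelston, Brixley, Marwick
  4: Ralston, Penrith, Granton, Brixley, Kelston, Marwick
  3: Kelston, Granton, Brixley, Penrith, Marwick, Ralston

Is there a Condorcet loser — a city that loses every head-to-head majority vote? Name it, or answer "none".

Pairwise majorities:
Ralston vs Granton: Ralston preferred on 6+4 = 10 ballots; Granton wins 11–10.
Ralston vs Kelston: Kelston wins 11–10.
Ralston vs Penrith: Ralston wins 18–3.
Ralston vs Brixley: Ralston, 12–9.
Ralston vs Marwick: Ralston wins 12–9.
Granton vs Kelston: Granton, 12–9.
Granton–Penrith: Granton 17–4.
Granton vs Brixley: Granton, 15–6.
Granton vs Marwick: 21 to 0, Granton.
Kelston vs Penrith: Kelston wins 11–10.
Kelston–Brixley: Kelston 17–4.
Kelston vs Marwick: Kelston is ranked higher on 2+6+6+4+3 = 21 ballots, Marwick on 0. Kelston wins 21–0.
Penrith vs Brixley: 2+6+4 = 12 for Penrith, 9 for Brixley — Penrith by 12–9.
Penrith vs Marwick: Penrith, 15–6.
Brixley vs Marwick: Brixley wins 21–0.
Marwick is beaten in every head-to-head and is the Condorcet loser.

Marwick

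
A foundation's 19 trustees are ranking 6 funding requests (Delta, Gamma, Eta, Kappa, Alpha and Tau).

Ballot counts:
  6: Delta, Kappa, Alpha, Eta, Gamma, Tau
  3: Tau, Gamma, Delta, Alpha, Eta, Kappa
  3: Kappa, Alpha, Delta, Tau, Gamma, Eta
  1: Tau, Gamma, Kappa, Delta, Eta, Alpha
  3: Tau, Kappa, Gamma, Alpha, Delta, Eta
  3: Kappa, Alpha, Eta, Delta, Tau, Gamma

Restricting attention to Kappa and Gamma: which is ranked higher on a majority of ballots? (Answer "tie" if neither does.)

Kappa

Ballots ranking Kappa above Gamma: 6 + 3 + 3 + 3 = 15.
Ballots ranking Gamma above Kappa: 19 − 15 = 4.
Kappa wins the head-to-head 15–4.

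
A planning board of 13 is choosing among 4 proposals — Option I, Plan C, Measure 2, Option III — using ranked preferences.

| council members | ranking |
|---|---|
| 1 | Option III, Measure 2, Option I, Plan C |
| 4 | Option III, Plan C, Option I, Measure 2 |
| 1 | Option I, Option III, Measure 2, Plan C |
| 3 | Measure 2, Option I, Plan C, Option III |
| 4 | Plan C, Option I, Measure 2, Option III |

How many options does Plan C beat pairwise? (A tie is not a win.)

3

Plan C against each rival (13 council members):
Plan C vs Option I: Plan C preferred on 4+4 = 8 ballots; Plan C wins 8–5.
Plan C vs Measure 2: Plan C wins 8–5.
Plan C vs Option III: 7 to 6, Plan C.
Plan C beats Option I, Measure 2, Option III — 3 pairwise wins.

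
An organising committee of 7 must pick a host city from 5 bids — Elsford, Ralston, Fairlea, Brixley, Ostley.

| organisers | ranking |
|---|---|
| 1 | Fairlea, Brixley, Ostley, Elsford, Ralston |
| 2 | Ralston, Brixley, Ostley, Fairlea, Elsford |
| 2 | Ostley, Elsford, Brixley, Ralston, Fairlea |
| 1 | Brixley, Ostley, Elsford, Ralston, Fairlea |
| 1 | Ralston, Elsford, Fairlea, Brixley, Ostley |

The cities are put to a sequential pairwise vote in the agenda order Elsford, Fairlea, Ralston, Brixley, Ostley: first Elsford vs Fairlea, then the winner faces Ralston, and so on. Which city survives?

Round 1: Elsford vs Fairlea — 4–3, Elsford advances.
Round 2: Elsford vs Ralston — 4–3, Elsford advances.
Round 3: Elsford vs Brixley — 3–4, Brixley advances.
Round 4: Brixley vs Ostley — 5–2, Brixley advances.
Brixley survives the agenda.

Brixley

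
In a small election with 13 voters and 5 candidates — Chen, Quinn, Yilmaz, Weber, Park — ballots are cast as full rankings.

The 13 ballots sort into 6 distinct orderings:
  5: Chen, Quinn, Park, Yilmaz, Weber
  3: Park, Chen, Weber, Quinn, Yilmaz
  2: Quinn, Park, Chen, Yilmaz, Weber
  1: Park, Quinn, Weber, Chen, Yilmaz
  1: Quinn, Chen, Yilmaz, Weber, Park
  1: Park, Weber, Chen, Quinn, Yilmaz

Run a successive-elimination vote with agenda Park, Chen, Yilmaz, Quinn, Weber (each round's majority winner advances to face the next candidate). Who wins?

Quinn

Round 1: Park vs Chen — 7–6, Park advances.
Round 2: Park vs Yilmaz — 12–1, Park advances.
Round 3: Park vs Quinn — 5–8, Quinn advances.
Round 4: Quinn vs Weber — 9–4, Quinn advances.
The agenda winner is Quinn.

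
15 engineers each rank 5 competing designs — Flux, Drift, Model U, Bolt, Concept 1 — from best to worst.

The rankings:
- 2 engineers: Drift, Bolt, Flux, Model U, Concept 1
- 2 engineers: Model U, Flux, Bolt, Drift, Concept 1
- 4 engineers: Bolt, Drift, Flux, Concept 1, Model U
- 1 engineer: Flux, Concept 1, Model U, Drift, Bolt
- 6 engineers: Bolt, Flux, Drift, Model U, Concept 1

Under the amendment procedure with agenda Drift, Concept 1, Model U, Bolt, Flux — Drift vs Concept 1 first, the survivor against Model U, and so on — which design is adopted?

Bolt

Round 1: Drift vs Concept 1 — 14–1, Drift advances.
Round 2: Drift vs Model U — 12–3, Drift advances.
Round 3: Drift vs Bolt — 3–12, Bolt advances.
Round 4: Bolt vs Flux — 12–3, Bolt advances.
The agenda winner is Bolt.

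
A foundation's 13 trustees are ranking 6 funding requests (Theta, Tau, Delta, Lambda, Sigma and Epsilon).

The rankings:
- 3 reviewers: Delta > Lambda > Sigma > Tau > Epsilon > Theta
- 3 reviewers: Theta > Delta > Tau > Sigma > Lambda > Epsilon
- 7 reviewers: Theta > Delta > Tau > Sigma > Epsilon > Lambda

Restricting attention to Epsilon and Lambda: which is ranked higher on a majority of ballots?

Ballots ranking Epsilon above Lambda: 7.
Ballots ranking Lambda above Epsilon: 13 − 7 = 6.
Epsilon wins the head-to-head 7–6.

Epsilon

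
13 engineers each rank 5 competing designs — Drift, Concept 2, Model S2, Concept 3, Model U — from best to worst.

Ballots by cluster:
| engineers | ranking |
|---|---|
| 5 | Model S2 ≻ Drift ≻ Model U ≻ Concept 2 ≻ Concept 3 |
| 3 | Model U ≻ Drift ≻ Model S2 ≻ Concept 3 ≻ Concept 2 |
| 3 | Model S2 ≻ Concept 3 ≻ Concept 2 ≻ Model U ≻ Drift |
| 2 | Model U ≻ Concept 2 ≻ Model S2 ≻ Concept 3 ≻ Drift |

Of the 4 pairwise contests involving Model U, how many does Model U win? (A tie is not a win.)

3

Model U against each rival (13 engineers):
Model U vs Drift: Model U, 8–5.
Model U vs Concept 2: Model U preferred on 5+3+2 = 10 ballots; Model U wins 10–3.
Model U vs Model S2: 3+2 = 5 for Model U, 8 for Model S2 — Model S2 by 8–5.
Model U–Concept 3: Model U 10–3.
Model U beats Drift, Concept 2, Concept 3; loses to Model S2 — 3 pairwise wins.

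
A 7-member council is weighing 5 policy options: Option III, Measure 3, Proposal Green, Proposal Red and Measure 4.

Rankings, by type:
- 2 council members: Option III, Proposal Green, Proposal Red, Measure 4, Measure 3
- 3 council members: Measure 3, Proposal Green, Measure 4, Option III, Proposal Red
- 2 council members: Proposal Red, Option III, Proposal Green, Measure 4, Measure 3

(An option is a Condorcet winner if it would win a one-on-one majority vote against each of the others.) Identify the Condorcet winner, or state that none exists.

Option III

Pairwise majorities:
Option III vs Measure 3: 2+2 = 4 for Option III, 3 for Measure 3 — Option III by 4–3.
Option III vs Proposal Green: Option III is ranked higher on 2+2 = 4 ballots, Proposal Green on 3. Option III wins 4–3.
Option III vs Proposal Red: Option III, 5–2.
Option III vs Measure 4: 4 to 3, Option III.
Measure 3 vs Proposal Green: Proposal Green, 4–3.
Measure 3 vs Proposal Red: 3 for Measure 3, 4 for Proposal Red — Proposal Red by 4–3.
Measure 3 vs Measure 4: Measure 4, 4–3.
Proposal Green vs Proposal Red: Proposal Green is ranked higher on 2+3 = 5 ballots, Proposal Red on 2. Proposal Green wins 5–2.
Proposal Green vs Measure 4: 7 to 0, Proposal Green.
Proposal Red vs Measure 4: 4 to 3, Proposal Red.
Option III beats each of Measure 3, Proposal Green, Proposal Red, Measure 4 — Option III is the Condorcet winner.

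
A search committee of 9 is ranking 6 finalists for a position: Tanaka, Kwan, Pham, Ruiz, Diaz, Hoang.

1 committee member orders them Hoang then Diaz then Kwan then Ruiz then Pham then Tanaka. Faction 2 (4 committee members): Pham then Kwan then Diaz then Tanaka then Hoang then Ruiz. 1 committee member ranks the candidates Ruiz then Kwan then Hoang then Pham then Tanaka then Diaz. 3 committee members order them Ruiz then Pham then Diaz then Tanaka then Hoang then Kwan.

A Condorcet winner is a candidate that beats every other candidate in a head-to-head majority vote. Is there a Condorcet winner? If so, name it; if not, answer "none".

none

Pairwise majorities:
Tanaka vs Kwan: Tanaka is ranked higher on 3 ballots, Kwan on 6. Kwan wins 6–3.
Tanaka vs Pham: Pham, 9–0.
Tanaka–Ruiz: Ruiz 5–4.
Tanaka vs Diaz: 1 for Tanaka, 8 for Diaz — Diaz by 8–1.
Tanaka vs Hoang: Tanaka wins 7–2.
Kwan vs Pham: Kwan preferred on 1+1 = 2 ballots; Pham wins 7–2.
Kwan vs Ruiz: Kwan is ranked higher on 1+4 = 5 ballots, Ruiz on 4. Kwan wins 5–4.
Kwan vs Diaz: Kwan is ranked higher on 4+1 = 5 ballots, Diaz on 4. Kwan wins 5–4.
Kwan vs Hoang: Kwan preferred on 4+1 = 5 ballots; Kwan wins 5–4.
Pham vs Ruiz: 4 for Pham, 5 for Ruiz — Ruiz by 5–4.
Pham vs Diaz: Pham wins 8–1.
Pham vs Hoang: 7 to 2, Pham.
Ruiz vs Diaz: Diaz wins 5–4.
Ruiz vs Hoang: Ruiz preferred on 1+3 = 4 ballots; Hoang wins 5–4.
Diaz vs Hoang: Diaz preferred on 4+3 = 7 ballots; Diaz wins 7–2.
No candidate is unbeaten: Tanaka loses to Kwan; Kwan loses to Pham; Pham loses to Ruiz; Ruiz loses to Kwan; Diaz loses to Kwan; Hoang loses to Tanaka. In particular Tanaka → Hoang → Ruiz → Tanaka is a majority cycle — no Condorcet winner exists.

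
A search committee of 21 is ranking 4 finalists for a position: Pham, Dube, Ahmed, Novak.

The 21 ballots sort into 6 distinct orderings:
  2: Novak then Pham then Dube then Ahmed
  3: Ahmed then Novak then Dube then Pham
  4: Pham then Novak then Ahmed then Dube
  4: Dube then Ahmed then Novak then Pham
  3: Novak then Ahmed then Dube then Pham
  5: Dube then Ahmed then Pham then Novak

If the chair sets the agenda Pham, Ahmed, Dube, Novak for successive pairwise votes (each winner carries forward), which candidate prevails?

Round 1: Pham vs Ahmed — 6–15, Ahmed advances.
Round 2: Ahmed vs Dube — 10–11, Dube advances.
Round 3: Dube vs Novak — 9–12, Novak advances.
Novak survives the agenda.

Novak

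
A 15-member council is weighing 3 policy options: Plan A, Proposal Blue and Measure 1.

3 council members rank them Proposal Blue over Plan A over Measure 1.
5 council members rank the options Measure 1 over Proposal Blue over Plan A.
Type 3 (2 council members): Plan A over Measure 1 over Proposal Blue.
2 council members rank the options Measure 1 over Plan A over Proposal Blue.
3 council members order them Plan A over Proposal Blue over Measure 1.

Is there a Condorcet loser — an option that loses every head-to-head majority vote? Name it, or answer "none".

none

Pairwise majorities:
Plan A–Proposal Blue: Proposal Blue 8–7.
Plan A vs Measure 1: Plan A is ranked higher on 3+2+3 = 8 ballots, Measure 1 on 7. Plan A wins 8–7.
Proposal Blue–Measure 1: Measure 1 9–6.
Each option has at least one pairwise win (Plan A beats Measure 1; Proposal Blue beats Plan A; Measure 1 beats Proposal Blue) — no Condorcet loser.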